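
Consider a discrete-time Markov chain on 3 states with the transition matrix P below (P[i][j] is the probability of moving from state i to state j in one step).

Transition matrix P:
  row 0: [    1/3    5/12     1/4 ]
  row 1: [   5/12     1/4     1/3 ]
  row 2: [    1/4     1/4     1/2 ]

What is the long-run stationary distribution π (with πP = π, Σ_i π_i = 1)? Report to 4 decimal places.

Balance equations π_j = Σ_i π_i·P[i][j]:
  π_0 = 1/3·π_0 + 5/12·π_1 + 1/4·π_2
  π_1 = 5/12·π_0 + 1/4·π_1 + 1/4·π_2
  normalize: π_0 + π_1 + π_2 = 1
Solving the linear system gives exactly π = [21/64, 39/128, 47/128].

π = [0.3281, 0.3047, 0.3672]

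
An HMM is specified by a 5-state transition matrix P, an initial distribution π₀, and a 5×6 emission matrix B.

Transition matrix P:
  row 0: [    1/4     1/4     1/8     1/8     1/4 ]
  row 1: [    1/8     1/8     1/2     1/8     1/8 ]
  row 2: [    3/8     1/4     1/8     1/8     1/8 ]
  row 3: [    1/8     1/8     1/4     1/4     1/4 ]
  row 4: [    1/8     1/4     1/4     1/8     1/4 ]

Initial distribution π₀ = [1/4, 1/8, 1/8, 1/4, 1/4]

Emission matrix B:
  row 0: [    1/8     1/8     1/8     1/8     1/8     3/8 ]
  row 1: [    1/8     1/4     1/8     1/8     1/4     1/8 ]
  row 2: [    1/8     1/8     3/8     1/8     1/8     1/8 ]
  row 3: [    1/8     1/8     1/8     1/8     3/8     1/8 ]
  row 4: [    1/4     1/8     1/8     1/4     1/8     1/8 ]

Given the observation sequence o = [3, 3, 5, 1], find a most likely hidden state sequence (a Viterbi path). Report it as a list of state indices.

t=0: δ = [3.125e-02, 1.562e-02, 1.562e-02, 3.125e-02, 6.250e-02]  (obs o_0=3)
t=1: δ = [9.766e-04, 1.953e-03, 1.953e-03, 9.766e-04, 3.906e-03]  ψ = [0, 4, 4, 3, 4]  (obs o_1=3)
t=2: δ = [2.747e-04, 1.221e-04, 1.221e-04, 6.104e-05, 1.221e-04]  ψ = [2, 4, 1, 4, 4]  (obs o_2=5)
t=3: δ = [8.583e-06, 1.717e-05, 7.629e-06, 4.292e-06, 8.583e-06]  ψ = [0, 0, 1, 0, 0]  (obs o_3=1)
backtrack: best end state = 1; path = [4, 2, 0, 1]

path = [4, 2, 0, 1]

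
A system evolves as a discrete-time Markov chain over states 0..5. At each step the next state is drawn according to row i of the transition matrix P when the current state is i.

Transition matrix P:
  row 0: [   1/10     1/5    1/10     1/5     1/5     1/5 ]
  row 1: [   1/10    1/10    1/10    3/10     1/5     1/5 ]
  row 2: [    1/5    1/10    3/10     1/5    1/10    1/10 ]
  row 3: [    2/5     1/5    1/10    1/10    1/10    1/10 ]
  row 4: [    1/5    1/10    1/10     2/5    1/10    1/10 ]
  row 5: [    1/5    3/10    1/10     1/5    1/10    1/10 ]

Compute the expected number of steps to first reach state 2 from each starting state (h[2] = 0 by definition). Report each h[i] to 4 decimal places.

h = [10.0000, 10.0000, 0.0000, 10.0000, 10.0000, 10.0000]

First-step conditioning: h[2] = 0; for i ≠ 2, h[i] = 1 + Σ_k P[i][k]·h[k].
  h[0] = 1 + 1/10·h[0] + 1/5·h[1] + 1/5·h[3] + 1/5·h[4] + 1/5·h[5]
  h[1] = 1 + 1/10·h[0] + 1/10·h[1] + 3/10·h[3] + 1/5·h[4] + 1/5·h[5]
  h[3] = 1 + 2/5·h[0] + 1/5·h[1] + 1/10·h[3] + 1/10·h[4] + 1/10·h[5]
  h[4] = 1 + 1/5·h[0] + 1/10·h[1] + 2/5·h[3] + 1/10·h[4] + 1/10·h[5]
  h[5] = 1 + 1/5·h[0] + 3/10·h[1] + 1/5·h[3] + 1/10·h[4] + 1/10·h[5]
Solving the 5×5 linear system over states ≠ 2 gives exactly h = [10, 10, 0, 10, 10, 10] (h[2] = 0 is the target).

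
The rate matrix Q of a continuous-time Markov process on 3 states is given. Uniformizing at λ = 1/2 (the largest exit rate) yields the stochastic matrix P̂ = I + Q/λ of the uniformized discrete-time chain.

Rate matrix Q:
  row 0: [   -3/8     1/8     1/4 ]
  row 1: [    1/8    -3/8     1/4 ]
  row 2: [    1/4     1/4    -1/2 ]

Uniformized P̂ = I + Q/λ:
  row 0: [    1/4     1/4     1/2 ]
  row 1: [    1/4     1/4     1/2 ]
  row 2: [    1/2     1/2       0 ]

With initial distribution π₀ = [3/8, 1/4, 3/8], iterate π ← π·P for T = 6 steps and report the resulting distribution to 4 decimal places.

t=0: π = [0.3750, 0.2500, 0.3750]
t=1: π = [0.3438, 0.3438, 0.3125]
t=2: π = [0.3281, 0.3281, 0.3438]
t=3: π = [0.3359, 0.3359, 0.3281]
t=4: π = [0.3320, 0.3320, 0.3359]
t=5: π = [0.3340, 0.3340, 0.3320]
t=6: π = [0.3330, 0.3330, 0.3340]

π = [0.3330, 0.3330, 0.3340]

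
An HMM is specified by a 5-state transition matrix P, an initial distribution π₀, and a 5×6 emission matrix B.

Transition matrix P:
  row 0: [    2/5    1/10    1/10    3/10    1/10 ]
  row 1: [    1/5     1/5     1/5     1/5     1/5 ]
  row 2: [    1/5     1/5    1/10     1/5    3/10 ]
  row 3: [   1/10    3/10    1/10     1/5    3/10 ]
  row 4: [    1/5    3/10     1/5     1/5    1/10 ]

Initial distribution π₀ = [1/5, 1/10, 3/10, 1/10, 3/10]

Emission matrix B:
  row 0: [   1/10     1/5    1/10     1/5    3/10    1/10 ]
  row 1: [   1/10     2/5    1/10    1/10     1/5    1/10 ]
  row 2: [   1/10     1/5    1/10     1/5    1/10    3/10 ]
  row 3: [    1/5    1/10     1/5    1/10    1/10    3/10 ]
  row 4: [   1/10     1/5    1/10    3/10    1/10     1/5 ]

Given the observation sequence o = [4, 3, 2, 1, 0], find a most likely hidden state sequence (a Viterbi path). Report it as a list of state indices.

path = [0, 0, 3, 1, 3]

t=0: δ = [6.000e-02, 2.000e-02, 3.000e-02, 1.000e-02, 3.000e-02]  (obs o_0=4)
t=1: δ = [4.800e-03, 9.000e-04, 1.200e-03, 1.800e-03, 2.700e-03]  ψ = [0, 4, 0, 0, 2]  (obs o_1=3)
t=2: δ = [1.920e-04, 8.100e-05, 5.400e-05, 2.880e-04, 5.400e-05]  ψ = [0, 4, 4, 0, 3]  (obs o_2=2)
t=3: δ = [1.536e-05, 3.456e-05, 5.760e-06, 5.760e-06, 1.728e-05]  ψ = [0, 3, 3, 0, 3]  (obs o_3=1)
t=4: δ = [6.912e-07, 6.912e-07, 6.912e-07, 1.382e-06, 6.912e-07]  ψ = [1, 1, 1, 1, 1]  (obs o_4=0)
backtrack: best end state = 3; path = [0, 0, 3, 1, 3]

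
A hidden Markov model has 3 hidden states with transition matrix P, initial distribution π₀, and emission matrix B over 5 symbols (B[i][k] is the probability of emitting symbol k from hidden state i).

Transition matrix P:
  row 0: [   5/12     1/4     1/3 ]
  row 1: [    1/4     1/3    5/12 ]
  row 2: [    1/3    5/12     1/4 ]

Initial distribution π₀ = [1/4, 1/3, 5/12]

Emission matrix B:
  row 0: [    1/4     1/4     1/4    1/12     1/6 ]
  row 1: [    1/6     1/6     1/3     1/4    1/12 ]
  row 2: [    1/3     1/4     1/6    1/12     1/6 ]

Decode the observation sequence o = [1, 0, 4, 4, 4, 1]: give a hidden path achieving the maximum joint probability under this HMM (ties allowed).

t=0: δ = [6.250e-02, 5.556e-02, 1.042e-01]  (obs o_0=1)
t=1: δ = [8.681e-03, 7.234e-03, 8.681e-03]  ψ = [2, 2, 2]  (obs o_1=0)
t=2: δ = [6.028e-04, 3.014e-04, 5.023e-04]  ψ = [0, 2, 1]  (obs o_2=4)
t=3: δ = [4.186e-05, 1.744e-05, 3.349e-05]  ψ = [0, 2, 0]  (obs o_3=4)
t=4: δ = [2.907e-06, 1.163e-06, 2.326e-06]  ψ = [0, 2, 0]  (obs o_4=4)
t=5: δ = [3.028e-07, 1.615e-07, 2.423e-07]  ψ = [0, 2, 0]  (obs o_5=1)
backtrack: best end state = 0; path = [2, 0, 0, 0, 0, 0]

path = [2, 0, 0, 0, 0, 0]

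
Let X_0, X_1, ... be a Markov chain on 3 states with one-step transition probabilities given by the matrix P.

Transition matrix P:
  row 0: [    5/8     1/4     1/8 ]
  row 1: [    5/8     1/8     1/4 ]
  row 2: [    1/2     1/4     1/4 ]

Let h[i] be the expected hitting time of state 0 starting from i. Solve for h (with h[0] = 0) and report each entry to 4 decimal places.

h = [0.0000, 1.6842, 1.8947]

First-step conditioning: h[0] = 0; for i ≠ 0, h[i] = 1 + Σ_k P[i][k]·h[k].
  h[1] = 1 + 1/8·h[1] + 1/4·h[2]
  h[2] = 1 + 1/4·h[1] + 1/4·h[2]
Solving the 2×2 linear system over states ≠ 0 gives exactly h = [0, 32/19, 36/19] (h[0] = 0 is the target).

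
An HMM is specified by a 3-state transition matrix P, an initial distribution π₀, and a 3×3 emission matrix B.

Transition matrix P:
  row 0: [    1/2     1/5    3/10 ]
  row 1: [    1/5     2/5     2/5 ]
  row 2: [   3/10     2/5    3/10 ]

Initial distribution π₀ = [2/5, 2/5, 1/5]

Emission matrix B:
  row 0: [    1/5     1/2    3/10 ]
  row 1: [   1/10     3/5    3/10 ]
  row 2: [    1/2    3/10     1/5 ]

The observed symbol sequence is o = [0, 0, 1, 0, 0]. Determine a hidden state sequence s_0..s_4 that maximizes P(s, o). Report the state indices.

t=0: δ = [8.000e-02, 4.000e-02, 1.000e-01]  (obs o_0=0)
t=1: δ = [8.000e-03, 4.000e-03, 1.500e-02]  ψ = [0, 2, 2]  (obs o_1=0)
t=2: δ = [2.250e-03, 3.600e-03, 1.350e-03]  ψ = [2, 2, 2]  (obs o_2=1)
t=3: δ = [2.250e-04, 1.440e-04, 7.200e-04]  ψ = [0, 1, 1]  (obs o_3=0)
t=4: δ = [4.320e-05, 2.880e-05, 1.080e-04]  ψ = [2, 2, 2]  (obs o_4=0)
backtrack: best end state = 2; path = [2, 2, 1, 2, 2]

path = [2, 2, 1, 2, 2]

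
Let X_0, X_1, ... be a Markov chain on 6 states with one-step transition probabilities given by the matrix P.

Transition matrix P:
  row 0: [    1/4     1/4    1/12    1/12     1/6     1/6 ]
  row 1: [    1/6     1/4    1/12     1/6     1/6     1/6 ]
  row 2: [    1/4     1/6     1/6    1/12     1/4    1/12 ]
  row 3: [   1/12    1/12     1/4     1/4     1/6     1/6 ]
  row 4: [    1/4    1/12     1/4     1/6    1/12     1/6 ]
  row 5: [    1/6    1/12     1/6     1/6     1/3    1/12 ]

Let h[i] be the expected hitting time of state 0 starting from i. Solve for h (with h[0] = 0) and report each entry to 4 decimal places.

First-step conditioning: h[0] = 0; for i ≠ 0, h[i] = 1 + Σ_k P[i][k]·h[k].
  h[1] = 1 + 1/4·h[1] + 1/12·h[2] + 1/6·h[3] + 1/6·h[4] + 1/6·h[5]
  h[2] = 1 + 1/6·h[1] + 1/6·h[2] + 1/12·h[3] + 1/4·h[4] + 1/12·h[5]
  h[3] = 1 + 1/12·h[1] + 1/4·h[2] + 1/4·h[3] + 1/6·h[4] + 1/6·h[5]
  h[4] = 1 + 1/12·h[1] + 1/4·h[2] + 1/6·h[3] + 1/12·h[4] + 1/6·h[5]
  h[5] = 1 + 1/12·h[1] + 1/6·h[2] + 1/6·h[3] + 1/3·h[4] + 1/12·h[5]
Solving the 5×5 linear system over states ≠ 0 gives exactly h = [0, 248256/45311, 222468/45311, 266136/45311, 225192/45311, 242724/45311] (h[0] = 0 is the target).

h = [0.0000, 5.4789, 4.9098, 5.8735, 4.9699, 5.3568]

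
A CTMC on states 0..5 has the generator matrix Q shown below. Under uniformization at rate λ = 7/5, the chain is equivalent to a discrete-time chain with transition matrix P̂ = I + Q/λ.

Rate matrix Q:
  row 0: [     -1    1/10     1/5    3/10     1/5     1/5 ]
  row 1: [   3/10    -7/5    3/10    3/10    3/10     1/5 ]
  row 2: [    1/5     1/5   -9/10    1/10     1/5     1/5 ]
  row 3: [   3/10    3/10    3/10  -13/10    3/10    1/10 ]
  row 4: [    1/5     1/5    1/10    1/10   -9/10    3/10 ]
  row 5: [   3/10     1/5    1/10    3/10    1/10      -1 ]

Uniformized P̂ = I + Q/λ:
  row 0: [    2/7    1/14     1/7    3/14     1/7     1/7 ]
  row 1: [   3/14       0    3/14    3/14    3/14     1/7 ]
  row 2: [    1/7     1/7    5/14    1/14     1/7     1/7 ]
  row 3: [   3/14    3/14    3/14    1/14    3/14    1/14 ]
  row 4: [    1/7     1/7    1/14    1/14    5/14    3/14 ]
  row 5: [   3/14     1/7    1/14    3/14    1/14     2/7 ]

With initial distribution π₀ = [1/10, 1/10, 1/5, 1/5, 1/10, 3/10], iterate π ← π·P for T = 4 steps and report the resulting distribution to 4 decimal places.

π = [0.2028, 0.1211, 0.1733, 0.1421, 0.1901, 0.1705]

t=0: π = [0.1000, 0.1000, 0.2000, 0.2000, 0.1000, 0.3000]
t=1: π = [0.2000, 0.1357, 0.1786, 0.1429, 0.1643, 0.1786]
t=2: π = [0.2041, 0.1194, 0.1765, 0.1449, 0.1852, 0.1699]
t=3: π = [0.2030, 0.1216, 0.1742, 0.1419, 0.1893, 0.1700]
t=4: π = [0.2028, 0.1211, 0.1733, 0.1421, 0.1901, 0.1705]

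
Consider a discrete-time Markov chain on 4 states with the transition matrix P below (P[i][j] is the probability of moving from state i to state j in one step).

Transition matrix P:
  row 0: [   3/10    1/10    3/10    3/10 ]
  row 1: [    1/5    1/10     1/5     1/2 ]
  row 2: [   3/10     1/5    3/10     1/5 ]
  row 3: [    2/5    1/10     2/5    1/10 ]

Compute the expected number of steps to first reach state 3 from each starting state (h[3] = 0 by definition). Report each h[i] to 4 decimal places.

h = [3.3667, 2.6667, 3.6333, 0.0000]

First-step conditioning: h[3] = 0; for i ≠ 3, h[i] = 1 + Σ_k P[i][k]·h[k].
  h[0] = 1 + 3/10·h[0] + 1/10·h[1] + 3/10·h[2]
  h[1] = 1 + 1/5·h[0] + 1/10·h[1] + 1/5·h[2]
  h[2] = 1 + 3/10·h[0] + 1/5·h[1] + 3/10·h[2]
Solving the 3×3 linear system over states ≠ 3 gives exactly h = [101/30, 8/3, 109/30, 0] (h[3] = 0 is the target).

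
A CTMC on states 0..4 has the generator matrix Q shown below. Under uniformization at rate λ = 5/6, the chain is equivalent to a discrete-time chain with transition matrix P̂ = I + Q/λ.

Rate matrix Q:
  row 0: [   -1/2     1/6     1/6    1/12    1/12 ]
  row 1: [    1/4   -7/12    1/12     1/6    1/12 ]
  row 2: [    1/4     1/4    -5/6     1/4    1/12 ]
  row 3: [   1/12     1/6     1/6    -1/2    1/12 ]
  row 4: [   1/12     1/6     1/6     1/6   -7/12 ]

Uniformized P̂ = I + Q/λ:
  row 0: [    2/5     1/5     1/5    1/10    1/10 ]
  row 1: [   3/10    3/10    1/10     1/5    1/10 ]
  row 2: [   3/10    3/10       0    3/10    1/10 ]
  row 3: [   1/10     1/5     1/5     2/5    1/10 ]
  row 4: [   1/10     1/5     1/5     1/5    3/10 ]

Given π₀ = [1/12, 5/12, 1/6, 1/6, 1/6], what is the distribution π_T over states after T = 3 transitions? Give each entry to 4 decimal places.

π = [0.2523, 0.2388, 0.1463, 0.2373, 0.1253]

t=0: π = [0.0833, 0.4167, 0.1667, 0.1667, 0.1667]
t=1: π = [0.2417, 0.2583, 0.1250, 0.2417, 0.1333]
t=2: π = [0.2492, 0.2383, 0.1492, 0.2367, 0.1267]
t=3: π = [0.2523, 0.2388, 0.1463, 0.2373, 0.1253]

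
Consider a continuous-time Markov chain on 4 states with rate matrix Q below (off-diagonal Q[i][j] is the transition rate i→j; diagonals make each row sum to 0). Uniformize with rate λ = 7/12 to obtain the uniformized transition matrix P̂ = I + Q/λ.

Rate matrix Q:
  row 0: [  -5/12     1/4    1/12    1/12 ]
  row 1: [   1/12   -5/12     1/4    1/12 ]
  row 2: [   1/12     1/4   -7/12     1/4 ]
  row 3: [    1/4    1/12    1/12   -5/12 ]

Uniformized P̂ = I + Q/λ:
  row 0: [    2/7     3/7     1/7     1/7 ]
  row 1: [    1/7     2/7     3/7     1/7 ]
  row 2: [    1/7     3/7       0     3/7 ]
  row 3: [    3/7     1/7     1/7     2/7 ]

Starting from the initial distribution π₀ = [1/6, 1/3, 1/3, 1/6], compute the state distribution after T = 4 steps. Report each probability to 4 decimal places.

t=0: π = [0.1667, 0.3333, 0.3333, 0.1667]
t=1: π = [0.2143, 0.3333, 0.1905, 0.2619]
t=2: π = [0.2483, 0.3061, 0.2109, 0.2347]
t=3: π = [0.2454, 0.3178, 0.2002, 0.2366]
t=4: π = [0.2455, 0.3156, 0.2051, 0.2339]

π = [0.2455, 0.3156, 0.2051, 0.2339]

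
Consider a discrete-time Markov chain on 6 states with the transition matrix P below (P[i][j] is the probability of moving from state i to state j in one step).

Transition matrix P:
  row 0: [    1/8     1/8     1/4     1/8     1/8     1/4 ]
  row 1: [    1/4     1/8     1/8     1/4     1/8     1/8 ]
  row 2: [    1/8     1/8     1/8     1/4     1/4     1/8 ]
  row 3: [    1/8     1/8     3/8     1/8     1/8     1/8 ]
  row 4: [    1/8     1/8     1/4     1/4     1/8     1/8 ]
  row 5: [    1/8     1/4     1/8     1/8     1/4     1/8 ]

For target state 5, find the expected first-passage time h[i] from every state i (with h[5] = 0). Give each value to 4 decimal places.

First-step conditioning: h[5] = 0; for i ≠ 5, h[i] = 1 + Σ_k P[i][k]·h[k].
  h[0] = 1 + 1/8·h[0] + 1/8·h[1] + 1/4·h[2] + 1/8·h[3] + 1/8·h[4]
  h[1] = 1 + 1/4·h[0] + 1/8·h[1] + 1/8·h[2] + 1/4·h[3] + 1/8·h[4]
  h[2] = 1 + 1/8·h[0] + 1/8·h[1] + 1/8·h[2] + 1/4·h[3] + 1/4·h[4]
  h[3] = 1 + 1/8·h[0] + 1/8·h[1] + 3/8·h[2] + 1/8·h[3] + 1/8·h[4]
  h[4] = 1 + 1/8·h[0] + 1/8·h[1] + 1/4·h[2] + 1/4·h[3] + 1/8·h[4]
Solving the 5×5 linear system over states ≠ 5 gives exactly h = [448/73, 504/73, 512/73, 512/73, 512/73, 0] (h[5] = 0 is the target).

h = [6.1370, 6.9041, 7.0137, 7.0137, 7.0137, 0.0000]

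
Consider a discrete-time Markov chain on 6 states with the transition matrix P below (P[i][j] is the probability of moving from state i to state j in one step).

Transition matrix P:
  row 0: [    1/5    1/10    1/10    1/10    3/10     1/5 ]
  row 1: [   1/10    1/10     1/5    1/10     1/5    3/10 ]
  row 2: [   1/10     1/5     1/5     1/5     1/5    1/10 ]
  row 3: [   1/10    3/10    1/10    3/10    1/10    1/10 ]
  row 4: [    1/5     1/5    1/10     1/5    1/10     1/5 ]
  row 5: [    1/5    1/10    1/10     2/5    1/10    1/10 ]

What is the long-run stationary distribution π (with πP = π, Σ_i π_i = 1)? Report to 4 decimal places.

π = [0.1473, 0.1737, 0.1304, 0.2233, 0.1599, 0.1655]

Balance equations π_j = Σ_i π_i·P[i][j]:
  π_0 = 1/5·π_0 + 1/10·π_1 + 1/10·π_2 + 1/10·π_3 + 1/5·π_4 + 1/5·π_5
  π_1 = 1/10·π_0 + 1/10·π_1 + 1/5·π_2 + 3/10·π_3 + 1/5·π_4 + 1/10·π_5
  π_2 = 1/10·π_0 + 1/5·π_1 + 1/5·π_2 + 1/10·π_3 + 1/10·π_4 + 1/10·π_5
  π_3 = 1/10·π_0 + 1/10·π_1 + 1/5·π_2 + 3/10·π_3 + 1/5·π_4 + 2/5·π_5
  π_4 = 3/10·π_0 + 1/5·π_1 + 1/5·π_2 + 1/10·π_3 + 1/10·π_4 + 1/10·π_5
  normalize: π_0 + π_1 + π_2 + π_3 + π_4 + π_5 = 1
Solving the linear system gives exactly π = [7325/49743, 960/5527, 6487/49743, 3703/16581, 7952/49743, 8230/49743].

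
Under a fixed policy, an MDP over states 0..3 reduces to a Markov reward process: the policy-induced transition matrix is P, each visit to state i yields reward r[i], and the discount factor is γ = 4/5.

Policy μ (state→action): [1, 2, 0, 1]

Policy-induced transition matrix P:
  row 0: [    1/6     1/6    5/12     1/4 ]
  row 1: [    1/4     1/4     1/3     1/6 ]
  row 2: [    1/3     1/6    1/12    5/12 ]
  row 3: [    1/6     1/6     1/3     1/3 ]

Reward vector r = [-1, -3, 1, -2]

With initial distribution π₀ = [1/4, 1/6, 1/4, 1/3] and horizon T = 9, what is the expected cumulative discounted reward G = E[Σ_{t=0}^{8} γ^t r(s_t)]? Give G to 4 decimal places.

G = -4.8373

t=0: π = [0.2500, 0.1667, 0.2500, 0.3333], E[r] = -1.1667, γ^t·E[r] = -1.166667, running G = -1.166667
t=1: π = [0.2222, 0.1806, 0.2917, 0.3056], E[r] = -1.0833, γ^t·E[r] = -0.866667, running G = -2.033333
t=2: π = [0.2303, 0.1817, 0.2789, 0.3090], E[r] = -1.1146, γ^t·E[r] = -0.713333, running G = -2.746667
t=3: π = [0.2283, 0.1818, 0.2828, 0.3071], E[r] = -1.1051, γ^t·E[r] = -0.565827, running G = -3.312494
t=4: π = [0.2289, 0.1818, 0.2817, 0.3076], E[r] = -1.1079, γ^t·E[r] = -0.453791, running G = -3.766285
t=5: π = [0.2288, 0.1818, 0.2820, 0.3074], E[r] = -1.1071, γ^t·E[r] = -0.362763, running G = -4.129048
t=6: π = [0.2288, 0.1818, 0.2819, 0.3075], E[r] = -1.1073, γ^t·E[r] = -0.290274, running G = -4.419322
t=7: π = [0.2288, 0.1818, 0.2819, 0.3075], E[r] = -1.1072, γ^t·E[r] = -0.232204, running G = -4.651526
t=8: π = [0.2288, 0.1818, 0.2819, 0.3075], E[r] = -1.1073, γ^t·E[r] = -0.185767, running G = -4.837293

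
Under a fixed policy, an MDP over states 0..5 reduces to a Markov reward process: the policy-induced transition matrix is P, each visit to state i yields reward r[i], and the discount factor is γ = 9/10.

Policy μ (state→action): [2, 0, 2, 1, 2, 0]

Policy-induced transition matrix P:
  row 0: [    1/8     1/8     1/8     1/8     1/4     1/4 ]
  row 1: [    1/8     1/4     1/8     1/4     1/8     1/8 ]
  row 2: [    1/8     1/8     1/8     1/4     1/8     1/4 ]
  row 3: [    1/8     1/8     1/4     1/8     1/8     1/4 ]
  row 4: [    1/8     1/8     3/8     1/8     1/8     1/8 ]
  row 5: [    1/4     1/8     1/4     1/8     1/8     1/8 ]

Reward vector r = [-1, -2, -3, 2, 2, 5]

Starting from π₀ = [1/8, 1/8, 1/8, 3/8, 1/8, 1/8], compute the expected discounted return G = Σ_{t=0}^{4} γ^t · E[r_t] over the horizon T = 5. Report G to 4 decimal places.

t=0: π = [0.1250, 0.1250, 0.1250, 0.3750, 0.1250, 0.1250], E[r] = 0.8750, γ^t·E[r] = 0.875000, running G = 0.875000
t=1: π = [0.1406, 0.1406, 0.2188, 0.1563, 0.1406, 0.2031], E[r] = 0.5313, γ^t·E[r] = 0.478125, running G = 1.353125
t=2: π = [0.1504, 0.1426, 0.2051, 0.1699, 0.1426, 0.1895], E[r] = 0.5215, γ^t·E[r] = 0.422402, running G = 1.775527
t=3: π = [0.1487, 0.1428, 0.2056, 0.1685, 0.1438, 0.1907], E[r] = 0.5269, γ^t·E[r] = 0.384078, running G = 2.159605
t=4: π = [0.1488, 0.1429, 0.2058, 0.1685, 0.1436, 0.1903], E[r] = 0.5239, γ^t·E[r] = 0.343728, running G = 2.503333

G = 2.5033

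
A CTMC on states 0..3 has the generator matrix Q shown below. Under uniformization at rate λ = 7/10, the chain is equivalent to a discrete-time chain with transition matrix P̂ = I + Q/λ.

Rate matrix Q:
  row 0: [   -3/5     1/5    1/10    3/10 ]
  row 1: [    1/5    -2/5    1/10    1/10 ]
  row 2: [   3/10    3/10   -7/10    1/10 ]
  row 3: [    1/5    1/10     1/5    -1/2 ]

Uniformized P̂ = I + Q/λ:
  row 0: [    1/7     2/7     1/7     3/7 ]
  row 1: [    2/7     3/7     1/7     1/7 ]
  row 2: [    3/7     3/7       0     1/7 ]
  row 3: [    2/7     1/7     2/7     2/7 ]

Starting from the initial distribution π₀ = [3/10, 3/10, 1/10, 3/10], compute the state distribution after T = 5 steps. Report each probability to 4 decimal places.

t=0: π = [0.3000, 0.3000, 0.1000, 0.3000]
t=1: π = [0.2571, 0.3000, 0.1714, 0.2714]
t=2: π = [0.2735, 0.3143, 0.1571, 0.2551]
t=3: π = [0.2691, 0.3166, 0.1569, 0.2574]
t=4: π = [0.2697, 0.3166, 0.1572, 0.2565]
t=5: π = [0.2696, 0.3168, 0.1570, 0.2566]

π = [0.2696, 0.3168, 0.1570, 0.2566]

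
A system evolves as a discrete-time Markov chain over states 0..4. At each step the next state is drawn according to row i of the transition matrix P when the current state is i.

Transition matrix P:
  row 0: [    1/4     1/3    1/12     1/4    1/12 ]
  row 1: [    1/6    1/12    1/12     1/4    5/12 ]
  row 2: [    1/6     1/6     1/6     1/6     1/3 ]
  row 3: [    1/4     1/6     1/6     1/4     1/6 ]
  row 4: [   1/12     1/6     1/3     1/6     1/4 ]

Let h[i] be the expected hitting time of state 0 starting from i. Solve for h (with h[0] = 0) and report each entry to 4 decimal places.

h = [0.0000, 6.2810, 6.2946, 5.6343, 6.7788]

First-step conditioning: h[0] = 0; for i ≠ 0, h[i] = 1 + Σ_k P[i][k]·h[k].
  h[1] = 1 + 1/12·h[1] + 1/12·h[2] + 1/4·h[3] + 5/12·h[4]
  h[2] = 1 + 1/6·h[1] + 1/6·h[2] + 1/6·h[3] + 1/3·h[4]
  h[3] = 1 + 1/6·h[1] + 1/6·h[2] + 1/4·h[3] + 1/6·h[4]
  h[4] = 1 + 1/6·h[1] + 1/3·h[2] + 1/6·h[3] + 1/4·h[4]
Solving the 4×4 linear system over states ≠ 0 gives exactly h = [0, 5565/886, 5577/886, 2496/443, 3003/443] (h[0] = 0 is the target).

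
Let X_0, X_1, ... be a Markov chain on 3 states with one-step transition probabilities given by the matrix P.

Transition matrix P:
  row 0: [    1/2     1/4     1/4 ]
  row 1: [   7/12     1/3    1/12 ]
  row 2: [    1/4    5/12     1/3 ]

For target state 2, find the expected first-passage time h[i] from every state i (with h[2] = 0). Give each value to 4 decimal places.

First-step conditioning: h[2] = 0; for i ≠ 2, h[i] = 1 + Σ_k P[i][k]·h[k].
  h[0] = 1 + 1/2·h[0] + 1/4·h[1]
  h[1] = 1 + 7/12·h[0] + 1/3·h[1]
Solving the 2×2 linear system over states ≠ 2 gives exactly h = [44/9, 52/9, 0] (h[2] = 0 is the target).

h = [4.8889, 5.7778, 0.0000]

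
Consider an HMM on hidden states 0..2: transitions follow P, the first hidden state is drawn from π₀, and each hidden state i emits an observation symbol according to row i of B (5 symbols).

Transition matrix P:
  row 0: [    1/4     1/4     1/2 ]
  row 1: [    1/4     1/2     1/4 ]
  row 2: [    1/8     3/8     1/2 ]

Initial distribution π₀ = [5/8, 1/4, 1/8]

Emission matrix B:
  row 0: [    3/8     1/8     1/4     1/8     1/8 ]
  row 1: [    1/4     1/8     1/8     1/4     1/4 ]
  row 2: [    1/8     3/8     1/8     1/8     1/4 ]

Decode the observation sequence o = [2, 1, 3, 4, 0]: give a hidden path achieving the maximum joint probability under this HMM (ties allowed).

path = [0, 2, 1, 1, 1]

t=0: δ = [1.562e-01, 3.125e-02, 1.562e-02]  (obs o_0=2)
t=1: δ = [4.883e-03, 4.883e-03, 2.930e-02]  ψ = [0, 0, 0]  (obs o_1=1)
t=2: δ = [4.578e-04, 2.747e-03, 1.831e-03]  ψ = [2, 2, 2]  (obs o_2=3)
t=3: δ = [8.583e-05, 3.433e-04, 2.289e-04]  ψ = [1, 1, 2]  (obs o_3=4)
t=4: δ = [3.219e-05, 4.292e-05, 1.431e-05]  ψ = [1, 1, 2]  (obs o_4=0)
backtrack: best end state = 1; path = [0, 2, 1, 1, 1]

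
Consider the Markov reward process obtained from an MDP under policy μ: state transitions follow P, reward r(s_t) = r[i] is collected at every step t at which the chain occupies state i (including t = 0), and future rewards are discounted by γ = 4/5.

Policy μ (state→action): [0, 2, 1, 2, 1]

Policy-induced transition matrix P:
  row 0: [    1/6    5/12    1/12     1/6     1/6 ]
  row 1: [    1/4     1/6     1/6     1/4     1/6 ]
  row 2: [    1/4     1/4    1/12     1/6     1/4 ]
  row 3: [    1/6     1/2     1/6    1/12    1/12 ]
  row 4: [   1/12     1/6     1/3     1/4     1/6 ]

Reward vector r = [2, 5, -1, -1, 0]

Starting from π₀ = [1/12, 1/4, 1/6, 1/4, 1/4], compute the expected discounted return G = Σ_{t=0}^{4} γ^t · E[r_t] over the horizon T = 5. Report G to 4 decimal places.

G = 4.4446

t=0: π = [0.0833, 0.2500, 0.1667, 0.2500, 0.2500], E[r] = 1.0000, γ^t·E[r] = 1.000000, running G = 1.000000
t=1: π = [0.1806, 0.2847, 0.1875, 0.1875, 0.1597], E[r] = 1.4097, γ^t·E[r] = 1.127778, running G = 2.127778
t=2: π = [0.1927, 0.2899, 0.1626, 0.1881, 0.1667], E[r] = 1.4844, γ^t·E[r] = 0.950000, running G = 3.077778
t=3: π = [0.1905, 0.2911, 0.1648, 0.1890, 0.1645], E[r] = 1.4825, γ^t·E[r] = 0.759062, running G = 3.836840
t=4: π = [0.1909, 0.2910, 0.1645, 0.1889, 0.1646], E[r] = 1.4837, γ^t·E[r] = 0.607737, running G = 4.444576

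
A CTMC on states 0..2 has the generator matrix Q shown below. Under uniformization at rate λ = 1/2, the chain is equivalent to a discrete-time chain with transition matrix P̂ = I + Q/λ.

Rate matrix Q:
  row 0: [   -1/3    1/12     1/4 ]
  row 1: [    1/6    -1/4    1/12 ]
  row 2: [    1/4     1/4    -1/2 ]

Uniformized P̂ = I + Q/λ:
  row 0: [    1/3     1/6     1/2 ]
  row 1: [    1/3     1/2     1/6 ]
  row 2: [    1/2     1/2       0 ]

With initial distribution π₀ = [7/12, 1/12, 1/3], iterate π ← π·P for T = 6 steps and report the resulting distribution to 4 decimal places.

t=0: π = [0.5833, 0.0833, 0.3333]
t=1: π = [0.3889, 0.3056, 0.3056]
t=2: π = [0.3843, 0.3704, 0.2454]
t=3: π = [0.3742, 0.3719, 0.2539]
t=4: π = [0.3756, 0.3753, 0.2491]
t=5: π = [0.3748, 0.3748, 0.2504]
t=6: π = [0.3751, 0.3751, 0.2499]

π = [0.3751, 0.3751, 0.2499]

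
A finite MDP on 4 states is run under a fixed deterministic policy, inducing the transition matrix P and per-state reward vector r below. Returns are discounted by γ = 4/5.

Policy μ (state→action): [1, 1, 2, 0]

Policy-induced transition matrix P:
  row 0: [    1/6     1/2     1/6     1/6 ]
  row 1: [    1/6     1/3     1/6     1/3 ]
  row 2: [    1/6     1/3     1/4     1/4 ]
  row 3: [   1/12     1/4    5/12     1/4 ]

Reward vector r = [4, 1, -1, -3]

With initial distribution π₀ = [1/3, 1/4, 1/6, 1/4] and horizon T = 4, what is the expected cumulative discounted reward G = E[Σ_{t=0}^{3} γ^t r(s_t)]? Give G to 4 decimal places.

t=0: π = [0.3333, 0.2500, 0.1667, 0.2500], E[r] = 0.6667, γ^t·E[r] = 0.666667, running G = 0.666667
t=1: π = [0.1458, 0.3681, 0.2431, 0.2431], E[r] = -0.0208, γ^t·E[r] = -0.016667, running G = 0.650000
t=2: π = [0.1464, 0.3374, 0.2477, 0.2685], E[r] = -0.1302, γ^t·E[r] = -0.083333, running G = 0.566667
t=3: π = [0.1443, 0.3354, 0.2544, 0.2659], E[r] = -0.1397, γ^t·E[r] = -0.071506, running G = 0.495160

G = 0.4952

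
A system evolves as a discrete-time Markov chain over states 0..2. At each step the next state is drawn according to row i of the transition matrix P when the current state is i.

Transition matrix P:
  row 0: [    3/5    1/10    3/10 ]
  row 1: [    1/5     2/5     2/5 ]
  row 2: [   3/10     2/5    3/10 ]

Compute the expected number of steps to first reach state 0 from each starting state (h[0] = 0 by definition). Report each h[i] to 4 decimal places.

h = [0.0000, 4.2308, 3.8462]

First-step conditioning: h[0] = 0; for i ≠ 0, h[i] = 1 + Σ_k P[i][k]·h[k].
  h[1] = 1 + 2/5·h[1] + 2/5·h[2]
  h[2] = 1 + 2/5·h[1] + 3/10·h[2]
Solving the 2×2 linear system over states ≠ 0 gives exactly h = [0, 55/13, 50/13] (h[0] = 0 is the target).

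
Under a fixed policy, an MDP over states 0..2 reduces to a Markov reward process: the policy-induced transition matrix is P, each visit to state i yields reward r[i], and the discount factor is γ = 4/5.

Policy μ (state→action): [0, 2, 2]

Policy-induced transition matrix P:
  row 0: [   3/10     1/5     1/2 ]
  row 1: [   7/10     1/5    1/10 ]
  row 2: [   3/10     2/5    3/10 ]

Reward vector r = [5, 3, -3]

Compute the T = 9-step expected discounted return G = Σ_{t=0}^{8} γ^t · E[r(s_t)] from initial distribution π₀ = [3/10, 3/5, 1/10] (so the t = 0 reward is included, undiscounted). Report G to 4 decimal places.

t=0: π = [0.3000, 0.6000, 0.1000], E[r] = 3.0000, γ^t·E[r] = 3.000000, running G = 3.000000
t=1: π = [0.5400, 0.2200, 0.2400], E[r] = 2.6400, γ^t·E[r] = 2.112000, running G = 5.112000
t=2: π = [0.3880, 0.2480, 0.3640], E[r] = 1.5920, γ^t·E[r] = 1.018880, running G = 6.130880
t=3: π = [0.3992, 0.2728, 0.3280], E[r] = 1.8304, γ^t·E[r] = 0.937165, running G = 7.068045
t=4: π = [0.4091, 0.2656, 0.3253], E[r] = 1.8666, γ^t·E[r] = 0.764543, running G = 7.832588
t=5: π = [0.4062, 0.2651, 0.3287], E[r] = 1.8403, γ^t·E[r] = 0.603015, running G = 8.435603
t=6: π = [0.4060, 0.2657, 0.3282], E[r] = 1.8426, γ^t·E[r] = 0.483033, running G = 8.918636
t=7: π = [0.4063, 0.2656, 0.3281], E[r] = 1.8443, γ^t·E[r] = 0.386768, running G = 9.305404
t=8: π = [0.4063, 0.2656, 0.3281], E[r] = 1.8437, γ^t·E[r] = 0.309328, running G = 9.614732

G = 9.6147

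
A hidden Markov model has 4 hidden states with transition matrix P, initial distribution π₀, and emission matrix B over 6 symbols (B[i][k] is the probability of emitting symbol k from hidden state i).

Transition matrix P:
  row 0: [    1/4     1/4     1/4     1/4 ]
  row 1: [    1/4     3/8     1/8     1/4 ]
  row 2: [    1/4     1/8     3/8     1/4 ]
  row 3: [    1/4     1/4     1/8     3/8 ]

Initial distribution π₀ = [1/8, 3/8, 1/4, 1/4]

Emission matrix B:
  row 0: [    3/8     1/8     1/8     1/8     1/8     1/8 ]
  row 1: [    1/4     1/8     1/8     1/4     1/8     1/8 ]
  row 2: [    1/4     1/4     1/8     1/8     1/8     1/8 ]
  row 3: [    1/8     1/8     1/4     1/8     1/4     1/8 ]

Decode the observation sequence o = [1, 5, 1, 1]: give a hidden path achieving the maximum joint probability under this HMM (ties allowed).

path = [2, 2, 2, 2]

t=0: δ = [1.562e-02, 4.688e-02, 6.250e-02, 3.125e-02]  (obs o_0=1)
t=1: δ = [1.953e-03, 2.197e-03, 2.930e-03, 1.953e-03]  ψ = [2, 1, 2, 2]  (obs o_1=5)
t=2: δ = [9.155e-05, 1.030e-04, 2.747e-04, 9.155e-05]  ψ = [2, 1, 2, 2]  (obs o_2=1)
t=3: δ = [8.583e-06, 4.828e-06, 2.575e-05, 8.583e-06]  ψ = [2, 1, 2, 2]  (obs o_3=1)
backtrack: best end state = 2; path = [2, 2, 2, 2]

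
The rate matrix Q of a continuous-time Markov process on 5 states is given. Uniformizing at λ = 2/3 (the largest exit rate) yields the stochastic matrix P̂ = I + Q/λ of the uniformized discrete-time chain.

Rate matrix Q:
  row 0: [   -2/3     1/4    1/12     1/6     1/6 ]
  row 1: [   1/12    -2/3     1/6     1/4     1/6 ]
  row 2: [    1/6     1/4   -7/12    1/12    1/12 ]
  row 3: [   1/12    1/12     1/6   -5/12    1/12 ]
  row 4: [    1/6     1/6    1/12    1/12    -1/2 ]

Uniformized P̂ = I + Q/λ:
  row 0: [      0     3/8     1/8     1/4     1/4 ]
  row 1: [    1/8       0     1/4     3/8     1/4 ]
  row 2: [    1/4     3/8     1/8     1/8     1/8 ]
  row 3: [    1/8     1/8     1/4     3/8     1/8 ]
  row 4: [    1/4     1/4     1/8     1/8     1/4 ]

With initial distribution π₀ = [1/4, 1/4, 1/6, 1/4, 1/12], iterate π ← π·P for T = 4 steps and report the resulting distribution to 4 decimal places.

π = [0.1531, 0.2069, 0.1838, 0.2617, 0.1945]

t=0: π = [0.2500, 0.2500, 0.1667, 0.2500, 0.0833]
t=1: π = [0.1250, 0.2083, 0.1875, 0.2813, 0.1979]
t=2: π = [0.1576, 0.2018, 0.1862, 0.2630, 0.1914]
t=3: π = [0.1525, 0.2096, 0.1831, 0.2609, 0.1938]
t=4: π = [0.1531, 0.2069, 0.1838, 0.2617, 0.1945]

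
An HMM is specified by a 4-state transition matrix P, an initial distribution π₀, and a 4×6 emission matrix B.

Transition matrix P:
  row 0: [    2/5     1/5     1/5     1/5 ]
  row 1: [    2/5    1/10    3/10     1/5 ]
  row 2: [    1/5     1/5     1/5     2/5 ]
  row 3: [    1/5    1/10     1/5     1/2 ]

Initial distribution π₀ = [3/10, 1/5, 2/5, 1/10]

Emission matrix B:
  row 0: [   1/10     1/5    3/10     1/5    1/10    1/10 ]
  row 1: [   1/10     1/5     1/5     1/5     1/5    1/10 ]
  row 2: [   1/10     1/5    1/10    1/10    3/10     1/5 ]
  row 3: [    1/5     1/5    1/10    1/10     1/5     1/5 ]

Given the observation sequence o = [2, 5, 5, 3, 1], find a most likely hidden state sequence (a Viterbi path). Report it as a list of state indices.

t=0: δ = [9.000e-02, 4.000e-02, 4.000e-02, 1.000e-02]  (obs o_0=2)
t=1: δ = [3.600e-03, 1.800e-03, 3.600e-03, 3.600e-03]  ψ = [0, 0, 0, 0]  (obs o_1=5)
t=2: δ = [1.440e-04, 7.200e-05, 1.440e-04, 3.600e-04]  ψ = [0, 0, 0, 3]  (obs o_2=5)
t=3: δ = [1.440e-05, 7.200e-06, 7.200e-06, 1.800e-05]  ψ = [3, 3, 3, 3]  (obs o_3=3)
t=4: δ = [1.152e-06, 5.760e-07, 7.200e-07, 1.800e-06]  ψ = [0, 0, 3, 3]  (obs o_4=1)
backtrack: best end state = 3; path = [0, 3, 3, 3, 3]

path = [0, 3, 3, 3, 3]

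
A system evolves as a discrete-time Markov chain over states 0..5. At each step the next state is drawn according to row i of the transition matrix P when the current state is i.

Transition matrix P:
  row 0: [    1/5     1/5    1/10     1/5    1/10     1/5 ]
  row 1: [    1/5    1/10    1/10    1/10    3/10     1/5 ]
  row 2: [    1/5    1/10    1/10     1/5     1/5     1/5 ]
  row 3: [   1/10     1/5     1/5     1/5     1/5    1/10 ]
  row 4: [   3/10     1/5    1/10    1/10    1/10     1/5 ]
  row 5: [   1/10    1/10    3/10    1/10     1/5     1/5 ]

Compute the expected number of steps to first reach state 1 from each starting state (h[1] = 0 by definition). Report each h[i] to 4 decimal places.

h = [6.0120, 0.0000, 6.6133, 6.0000, 6.0132, 6.7348]

First-step conditioning: h[1] = 0; for i ≠ 1, h[i] = 1 + Σ_k P[i][k]·h[k].
  h[0] = 1 + 1/5·h[0] + 1/10·h[2] + 1/5·h[3] + 1/10·h[4] + 1/5·h[5]
  h[2] = 1 + 1/5·h[0] + 1/10·h[2] + 1/5·h[3] + 1/5·h[4] + 1/5·h[5]
  h[3] = 1 + 1/10·h[0] + 1/5·h[2] + 1/5·h[3] + 1/5·h[4] + 1/10·h[5]
  h[4] = 1 + 3/10·h[0] + 1/10·h[2] + 1/10·h[3] + 1/10·h[4] + 1/5·h[5]
  h[5] = 1 + 1/10·h[0] + 3/10·h[2] + 1/10·h[3] + 1/5·h[4] + 1/5·h[5]
Solving the 5×5 linear system over states ≠ 1 gives exactly h = [9998/1663, 0, 10998/1663, 6, 10000/1663, 11200/1663] (h[1] = 0 is the target).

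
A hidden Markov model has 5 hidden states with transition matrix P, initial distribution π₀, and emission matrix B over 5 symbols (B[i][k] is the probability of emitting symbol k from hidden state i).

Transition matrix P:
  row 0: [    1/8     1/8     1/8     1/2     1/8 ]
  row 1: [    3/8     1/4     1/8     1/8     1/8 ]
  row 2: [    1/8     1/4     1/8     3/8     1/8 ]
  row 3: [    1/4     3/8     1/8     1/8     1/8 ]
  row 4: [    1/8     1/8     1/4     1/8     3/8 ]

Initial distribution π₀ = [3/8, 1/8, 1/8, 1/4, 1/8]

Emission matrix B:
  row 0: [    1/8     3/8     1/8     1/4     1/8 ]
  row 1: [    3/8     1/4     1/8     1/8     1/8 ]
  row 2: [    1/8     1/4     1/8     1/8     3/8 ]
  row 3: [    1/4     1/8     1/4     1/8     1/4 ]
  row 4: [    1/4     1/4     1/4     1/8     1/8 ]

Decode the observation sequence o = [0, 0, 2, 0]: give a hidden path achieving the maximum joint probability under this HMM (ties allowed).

path = [3, 1, 0, 3]

t=0: δ = [4.688e-02, 4.688e-02, 1.562e-02, 6.250e-02, 3.125e-02]  (obs o_0=0)
t=1: δ = [2.197e-03, 8.789e-03, 9.766e-04, 5.859e-03, 2.930e-03]  ψ = [1, 3, 3, 0, 4]  (obs o_1=0)
t=2: δ = [4.120e-04, 2.747e-04, 1.373e-04, 2.747e-04, 2.747e-04]  ψ = [1, 1, 1, 0, 1]  (obs o_2=2)
t=3: δ = [1.287e-05, 3.862e-05, 8.583e-06, 5.150e-05, 2.575e-05]  ψ = [1, 3, 4, 0, 4]  (obs o_3=0)
backtrack: best end state = 3; path = [3, 1, 0, 3]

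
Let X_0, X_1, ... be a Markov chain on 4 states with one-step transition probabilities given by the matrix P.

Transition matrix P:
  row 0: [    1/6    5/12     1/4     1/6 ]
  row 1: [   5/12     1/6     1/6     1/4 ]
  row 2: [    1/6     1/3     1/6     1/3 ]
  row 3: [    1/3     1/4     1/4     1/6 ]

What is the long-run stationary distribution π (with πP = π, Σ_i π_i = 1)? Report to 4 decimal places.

Balance equations π_j = Σ_i π_i·P[i][j]:
  π_0 = 1/6·π_0 + 5/12·π_1 + 1/6·π_2 + 1/3·π_3
  π_1 = 5/12·π_0 + 1/6·π_1 + 1/3·π_2 + 1/4·π_3
  π_2 = 1/4·π_0 + 1/6·π_1 + 1/6·π_2 + 1/4·π_3
  normalize: π_0 + π_1 + π_2 + π_3 = 1
Solving the linear system gives exactly π = [13/47, 68/235, 49/235, 53/235].

π = [0.2766, 0.2894, 0.2085, 0.2255]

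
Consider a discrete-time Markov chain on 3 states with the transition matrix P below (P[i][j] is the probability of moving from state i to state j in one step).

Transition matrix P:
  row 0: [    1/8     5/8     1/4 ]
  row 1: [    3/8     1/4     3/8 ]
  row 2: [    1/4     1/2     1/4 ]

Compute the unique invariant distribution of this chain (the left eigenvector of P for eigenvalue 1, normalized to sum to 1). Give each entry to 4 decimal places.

π = [0.2697, 0.4270, 0.3034]

Balance equations π_j = Σ_i π_i·P[i][j]:
  π_0 = 1/8·π_0 + 3/8·π_1 + 1/4·π_2
  π_1 = 5/8·π_0 + 1/4·π_1 + 1/2·π_2
  normalize: π_0 + π_1 + π_2 = 1
Solving the linear system gives exactly π = [24/89, 38/89, 27/89].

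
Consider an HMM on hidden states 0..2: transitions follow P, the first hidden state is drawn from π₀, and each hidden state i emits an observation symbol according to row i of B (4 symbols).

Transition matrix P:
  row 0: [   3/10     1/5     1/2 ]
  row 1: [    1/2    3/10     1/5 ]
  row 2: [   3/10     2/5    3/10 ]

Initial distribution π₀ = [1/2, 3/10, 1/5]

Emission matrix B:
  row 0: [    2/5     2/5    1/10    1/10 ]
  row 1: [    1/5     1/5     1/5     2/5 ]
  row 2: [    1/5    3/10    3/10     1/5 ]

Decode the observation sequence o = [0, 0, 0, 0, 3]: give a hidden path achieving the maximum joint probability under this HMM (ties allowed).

t=0: δ = [2.000e-01, 6.000e-02, 4.000e-02]  (obs o_0=0)
t=1: δ = [2.400e-02, 8.000e-03, 2.000e-02]  ψ = [0, 0, 0]  (obs o_1=0)
t=2: δ = [2.880e-03, 1.600e-03, 2.400e-03]  ψ = [0, 2, 0]  (obs o_2=0)
t=3: δ = [3.456e-04, 1.920e-04, 2.880e-04]  ψ = [0, 2, 0]  (obs o_3=0)
t=4: δ = [1.037e-05, 4.608e-05, 3.456e-05]  ψ = [0, 2, 0]  (obs o_4=3)
backtrack: best end state = 1; path = [0, 0, 0, 2, 1]

path = [0, 0, 0, 2, 1]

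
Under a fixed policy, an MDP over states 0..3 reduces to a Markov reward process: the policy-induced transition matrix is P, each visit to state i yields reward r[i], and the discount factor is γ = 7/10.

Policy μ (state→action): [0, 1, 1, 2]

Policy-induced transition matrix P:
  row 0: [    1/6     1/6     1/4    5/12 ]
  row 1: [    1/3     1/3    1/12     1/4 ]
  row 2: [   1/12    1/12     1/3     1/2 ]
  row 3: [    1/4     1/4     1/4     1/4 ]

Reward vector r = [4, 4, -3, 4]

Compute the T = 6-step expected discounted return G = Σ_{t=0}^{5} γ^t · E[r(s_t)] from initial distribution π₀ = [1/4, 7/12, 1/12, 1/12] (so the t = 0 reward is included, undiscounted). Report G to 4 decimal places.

G = 8.4234

t=0: π = [0.2500, 0.5833, 0.0833, 0.0833], E[r] = 3.4167, γ^t·E[r] = 3.416667, running G = 3.416667
t=1: π = [0.2639, 0.2639, 0.1597, 0.3125], E[r] = 2.8819, γ^t·E[r] = 2.017361, running G = 5.434028
t=2: π = [0.2234, 0.2234, 0.2193, 0.3339], E[r] = 2.4647, γ^t·E[r] = 1.207703, running G = 6.641730
t=3: π = [0.2134, 0.2134, 0.2310, 0.3421], E[r] = 2.3827, γ^t·E[r] = 0.817255, running G = 7.458985
t=4: π = [0.2115, 0.2115, 0.2337, 0.3433], E[r] = 2.3642, γ^t·E[r] = 0.567654, running G = 8.026640
t=5: π = [0.2111, 0.2111, 0.2342, 0.3437], E[r] = 2.3604, γ^t·E[r] = 0.396717, running G = 8.423357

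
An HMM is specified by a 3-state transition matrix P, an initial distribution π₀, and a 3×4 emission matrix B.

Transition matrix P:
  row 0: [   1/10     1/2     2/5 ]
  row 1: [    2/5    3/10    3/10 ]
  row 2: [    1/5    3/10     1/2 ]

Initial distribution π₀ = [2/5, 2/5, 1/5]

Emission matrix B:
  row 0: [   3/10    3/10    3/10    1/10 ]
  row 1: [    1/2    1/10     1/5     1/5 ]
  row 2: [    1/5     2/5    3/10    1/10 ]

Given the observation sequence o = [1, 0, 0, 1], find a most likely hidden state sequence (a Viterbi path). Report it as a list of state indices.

path = [0, 1, 0, 2]

t=0: δ = [1.200e-01, 4.000e-02, 8.000e-02]  (obs o_0=1)
t=1: δ = [4.800e-03, 3.000e-02, 9.600e-03]  ψ = [1, 0, 0]  (obs o_1=0)
t=2: δ = [3.600e-03, 4.500e-03, 1.800e-03]  ψ = [1, 1, 1]  (obs o_2=0)
t=3: δ = [5.400e-04, 1.800e-04, 5.760e-04]  ψ = [1, 0, 0]  (obs o_3=1)
backtrack: best end state = 2; path = [0, 1, 0, 2]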